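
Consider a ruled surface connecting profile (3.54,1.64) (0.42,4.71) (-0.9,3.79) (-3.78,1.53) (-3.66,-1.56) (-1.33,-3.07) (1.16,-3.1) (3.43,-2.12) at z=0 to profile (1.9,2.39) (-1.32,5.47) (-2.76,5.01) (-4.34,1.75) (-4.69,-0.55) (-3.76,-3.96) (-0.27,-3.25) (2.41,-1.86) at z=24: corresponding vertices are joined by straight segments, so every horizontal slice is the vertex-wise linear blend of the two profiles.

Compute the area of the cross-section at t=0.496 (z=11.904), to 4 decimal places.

Area at t=0.496: 44.6772

Cross-section at t=0.496: each vertex is (1-t)·p0[i] + t·p1[i].
  v1: (1-0.496)·(3.54,1.64) + 0.496·(1.9,2.39) = (2.7266,2.0120)
  v2: (1-0.496)·(0.42,4.71) + 0.496·(-1.32,5.47) = (-0.4430,5.0870)
  v3: (1-0.496)·(-0.9,3.79) + 0.496·(-2.76,5.01) = (-1.8226,4.3951)
  v4: (1-0.496)·(-3.78,1.53) + 0.496·(-4.34,1.75) = (-4.0578,1.6391)
  v5: (1-0.496)·(-3.66,-1.56) + 0.496·(-4.69,-0.55) = (-4.1709,-1.0590)
  v6: (1-0.496)·(-1.33,-3.07) + 0.496·(-3.76,-3.96) = (-2.5353,-3.5114)
  v7: (1-0.496)·(1.16,-3.1) + 0.496·(-0.27,-3.25) = (0.4507,-3.1744)
  v8: (1-0.496)·(3.43,-2.12) + 0.496·(2.41,-1.86) = (2.9241,-1.9910)
Shoelace sum Σ(x_i·y_{i+1} − x_{i+1}·y_i):
  i=1: 2.7266·5.0870 − -0.4430·2.0120 = +14.7613 (running +14.7613)
  i=2: -0.4430·4.3951 − -1.8226·5.0870 = +7.3241 (running +22.0854)
  i=3: -1.8226·1.6391 − -4.0578·4.3951 = +14.8469 (running +36.9323)
  i=4: -4.0578·-1.0590 − -4.1709·1.6391 = +11.1339 (running +48.0662)
  i=5: -4.1709·-3.5114 − -2.5353·-1.0590 = +11.9608 (running +60.0271)
  i=6: -2.5353·-3.1744 − 0.4507·-3.5114 = +9.6307 (running +69.6577)
  i=7: 0.4507·-1.9910 − 2.9241·-3.1744 = +8.3848 (running +78.0425)
  i=8: 2.9241·2.0120 − 2.7266·-1.9910 = +11.3119 (running +89.3545)
Area = |Σ|/2 = |89.3545|/2 = 44.6772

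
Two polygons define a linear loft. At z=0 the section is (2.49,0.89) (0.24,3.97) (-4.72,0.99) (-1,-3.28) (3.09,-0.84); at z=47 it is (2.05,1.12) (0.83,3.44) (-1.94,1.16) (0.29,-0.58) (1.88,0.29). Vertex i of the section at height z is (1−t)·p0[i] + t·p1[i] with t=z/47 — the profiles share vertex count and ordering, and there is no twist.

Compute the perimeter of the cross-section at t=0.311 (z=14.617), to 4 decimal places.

Perimeter at t=0.311: 18.6370

Cross-section at t=0.311: each vertex is (1-t)·p0[i] + t·p1[i].
  v1: (1-0.311)·(2.49,0.89) + 0.311·(2.05,1.12) = (2.3532,0.9615)
  v2: (1-0.311)·(0.24,3.97) + 0.311·(0.83,3.44) = (0.4235,3.8052)
  v3: (1-0.311)·(-4.72,0.99) + 0.311·(-1.94,1.16) = (-3.8554,1.0429)
  v4: (1-0.311)·(-1,-3.28) + 0.311·(0.29,-0.58) = (-0.5988,-2.4403)
  v5: (1-0.311)·(3.09,-0.84) + 0.311·(1.88,0.29) = (2.7137,-0.4886)
Perimeter = Σ |v_{i+1} − v_i|:
  edge 1→2: √(-1.9297² + 2.8436²) = 3.4366 (running 3.4366)
  edge 2→3: √(-4.2789² + -2.7623²) = 5.0931 (running 8.5296)
  edge 3→4: √(3.2566² + -3.4832²) = 4.7684 (running 13.2981)
  edge 4→5: √(3.3125² + 1.9517²) = 3.8447 (running 17.1428)
  edge 5→1: √(-0.3605² + 1.4501²) = 1.4942 (running 18.6370)
Perimeter = 18.6370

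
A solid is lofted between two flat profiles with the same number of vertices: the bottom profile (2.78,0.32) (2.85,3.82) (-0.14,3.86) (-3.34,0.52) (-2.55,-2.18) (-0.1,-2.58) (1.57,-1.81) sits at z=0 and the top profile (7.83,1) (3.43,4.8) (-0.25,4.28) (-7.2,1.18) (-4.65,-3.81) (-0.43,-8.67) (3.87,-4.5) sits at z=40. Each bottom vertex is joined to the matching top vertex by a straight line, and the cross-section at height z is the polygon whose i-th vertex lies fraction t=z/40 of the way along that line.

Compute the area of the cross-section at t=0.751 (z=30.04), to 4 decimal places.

Area at t=0.751: 87.1869

Cross-section at t=0.751: each vertex is (1-t)·p0[i] + t·p1[i].
  v1: (1-0.751)·(2.78,0.32) + 0.751·(7.83,1) = (6.5725,0.8307)
  v2: (1-0.751)·(2.85,3.82) + 0.751·(3.43,4.8) = (3.2856,4.5560)
  v3: (1-0.751)·(-0.14,3.86) + 0.751·(-0.25,4.28) = (-0.2226,4.1754)
  v4: (1-0.751)·(-3.34,0.52) + 0.751·(-7.2,1.18) = (-6.2389,1.0157)
  v5: (1-0.751)·(-2.55,-2.18) + 0.751·(-4.65,-3.81) = (-4.1271,-3.4041)
  v6: (1-0.751)·(-0.1,-2.58) + 0.751·(-0.43,-8.67) = (-0.3478,-7.1536)
  v7: (1-0.751)·(1.57,-1.81) + 0.751·(3.87,-4.5) = (3.2973,-3.8302)
Shoelace sum Σ(x_i·y_{i+1} − x_{i+1}·y_i):
  i=1: 6.5725·4.5560 − 3.2856·0.8307 = +27.2151 (running +27.2151)
  i=2: 3.2856·4.1754 − -0.2226·4.5560 = +14.7329 (running +41.9480)
  i=3: -0.2226·1.0157 − -6.2389·4.1754 = +25.8238 (running +67.7718)
  i=4: -6.2389·-3.4041 − -4.1271·1.0157 = +25.4296 (running +93.2014)
  i=5: -4.1271·-7.1536 − -0.3478·-3.4041 = +28.3395 (running +121.5409)
  i=6: -0.3478·-3.8302 − 3.2973·-7.1536 = +24.9198 (running +146.4607)
  i=7: 3.2973·0.8307 − 6.5725·-3.8302 = +27.9131 (running +174.3738)
Area = |Σ|/2 = |174.3738|/2 = 87.1869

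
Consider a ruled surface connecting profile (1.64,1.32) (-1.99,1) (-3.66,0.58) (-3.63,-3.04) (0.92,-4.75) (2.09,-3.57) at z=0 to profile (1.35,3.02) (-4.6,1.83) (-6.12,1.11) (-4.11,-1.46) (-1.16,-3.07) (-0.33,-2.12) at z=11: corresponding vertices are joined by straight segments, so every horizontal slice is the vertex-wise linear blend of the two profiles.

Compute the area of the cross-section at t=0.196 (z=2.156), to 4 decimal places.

Area at t=0.196: 27.0659

Cross-section at t=0.196: each vertex is (1-t)·p0[i] + t·p1[i].
  v1: (1-0.196)·(1.64,1.32) + 0.196·(1.35,3.02) = (1.5832,1.6532)
  v2: (1-0.196)·(-1.99,1) + 0.196·(-4.6,1.83) = (-2.5016,1.1627)
  v3: (1-0.196)·(-3.66,0.58) + 0.196·(-6.12,1.11) = (-4.1422,0.6839)
  v4: (1-0.196)·(-3.63,-3.04) + 0.196·(-4.11,-1.46) = (-3.7241,-2.7303)
  v5: (1-0.196)·(0.92,-4.75) + 0.196·(-1.16,-3.07) = (0.5123,-4.4207)
  v6: (1-0.196)·(2.09,-3.57) + 0.196·(-0.33,-2.12) = (1.6157,-3.2858)
Shoelace sum Σ(x_i·y_{i+1} − x_{i+1}·y_i):
  i=1: 1.5832·1.1627 − -2.5016·1.6532 = +5.9763 (running +5.9763)
  i=2: -2.5016·0.6839 − -4.1422·1.1627 = +3.1052 (running +9.0815)
  i=3: -4.1422·-2.7303 − -3.7241·0.6839 = +13.8562 (running +22.9378)
  i=4: -3.7241·-4.4207 − 0.5123·-2.7303 = +17.8619 (running +40.7997)
  i=5: 0.5123·-3.2858 − 1.6157·-4.4207 = +5.4591 (running +46.2588)
  i=6: 1.6157·1.6532 − 1.5832·-3.2858 = +7.8730 (running +54.1318)
Area = |Σ|/2 = |54.1318|/2 = 27.0659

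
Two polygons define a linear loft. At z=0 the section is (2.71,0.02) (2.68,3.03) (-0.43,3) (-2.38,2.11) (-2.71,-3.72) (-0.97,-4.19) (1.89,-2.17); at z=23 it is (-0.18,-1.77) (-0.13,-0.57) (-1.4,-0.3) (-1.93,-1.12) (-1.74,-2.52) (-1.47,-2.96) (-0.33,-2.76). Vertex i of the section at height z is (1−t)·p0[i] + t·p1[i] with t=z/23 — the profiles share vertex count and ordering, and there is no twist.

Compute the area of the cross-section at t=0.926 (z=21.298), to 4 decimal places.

Cross-section at t=0.926: each vertex is (1-t)·p0[i] + t·p1[i].
  v1: (1-0.926)·(2.71,0.02) + 0.926·(-0.18,-1.77) = (0.0339,-1.6375)
  v2: (1-0.926)·(2.68,3.03) + 0.926·(-0.13,-0.57) = (0.0779,-0.3036)
  v3: (1-0.926)·(-0.43,3) + 0.926·(-1.4,-0.3) = (-1.3282,-0.0558)
  v4: (1-0.926)·(-2.38,2.11) + 0.926·(-1.93,-1.12) = (-1.9633,-0.8810)
  v5: (1-0.926)·(-2.71,-3.72) + 0.926·(-1.74,-2.52) = (-1.8118,-2.6088)
  v6: (1-0.926)·(-0.97,-4.19) + 0.926·(-1.47,-2.96) = (-1.4330,-3.0510)
  v7: (1-0.926)·(1.89,-2.17) + 0.926·(-0.33,-2.76) = (-0.1657,-2.7163)
Shoelace sum Σ(x_i·y_{i+1} − x_{i+1}·y_i):
  i=1: 0.0339·-0.3036 − 0.0779·-1.6375 = +0.1173 (running +0.1173)
  i=2: 0.0779·-0.0558 − -1.3282·-0.3036 = -0.4076 (running -0.2902)
  i=3: -1.3282·-0.8810 − -1.9633·-0.0558 = +1.0606 (running +0.7703)
  i=4: -1.9633·-2.6088 − -1.8118·-0.8810 = +3.5257 (running +4.2961)
  i=5: -1.8118·-3.0510 − -1.4330·-2.6088 = +1.7894 (running +6.0854)
  i=6: -1.4330·-2.7163 − -0.1657·-3.0510 = +3.3869 (running +9.4723)
  i=7: -0.1657·-1.6375 − 0.0339·-2.7163 = +0.3633 (running +9.8357)
Area = |Σ|/2 = |9.8357|/2 = 4.9178

Area at t=0.926: 4.9178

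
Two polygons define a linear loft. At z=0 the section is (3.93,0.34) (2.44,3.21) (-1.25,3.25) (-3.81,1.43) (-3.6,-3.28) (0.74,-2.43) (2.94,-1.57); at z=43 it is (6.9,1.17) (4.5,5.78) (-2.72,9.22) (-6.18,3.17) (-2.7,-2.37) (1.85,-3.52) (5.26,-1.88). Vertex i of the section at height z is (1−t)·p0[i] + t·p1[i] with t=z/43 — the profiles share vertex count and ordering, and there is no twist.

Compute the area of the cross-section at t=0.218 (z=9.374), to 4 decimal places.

Area at t=0.218: 50.0738

Cross-section at t=0.218: each vertex is (1-t)·p0[i] + t·p1[i].
  v1: (1-0.218)·(3.93,0.34) + 0.218·(6.9,1.17) = (4.5775,0.5209)
  v2: (1-0.218)·(2.44,3.21) + 0.218·(4.5,5.78) = (2.8891,3.7703)
  v3: (1-0.218)·(-1.25,3.25) + 0.218·(-2.72,9.22) = (-1.5705,4.5515)
  v4: (1-0.218)·(-3.81,1.43) + 0.218·(-6.18,3.17) = (-4.3267,1.8093)
  v5: (1-0.218)·(-3.6,-3.28) + 0.218·(-2.7,-2.37) = (-3.4038,-3.0816)
  v6: (1-0.218)·(0.74,-2.43) + 0.218·(1.85,-3.52) = (0.9820,-2.6676)
  v7: (1-0.218)·(2.94,-1.57) + 0.218·(5.26,-1.88) = (3.4458,-1.6376)
Shoelace sum Σ(x_i·y_{i+1} − x_{i+1}·y_i):
  i=1: 4.5775·3.7703 − 2.8891·0.5209 = +15.7532 (running +15.7532)
  i=2: 2.8891·4.5515 − -1.5705·3.7703 = +19.0706 (running +34.8238)
  i=3: -1.5705·1.8093 − -4.3267·4.5515 = +16.8512 (running +51.6749)
  i=4: -4.3267·-3.0816 − -3.4038·1.8093 = +19.4917 (running +71.1666)
  i=5: -3.4038·-2.6676 − 0.9820·-3.0816 = +12.1061 (running +83.2727)
  i=6: 0.9820·-1.6376 − 3.4458·-2.6676 = +7.5839 (running +90.8566)
  i=7: 3.4458·0.5209 − 4.5775·-1.6376 = +9.2910 (running +100.1476)
Area = |Σ|/2 = |100.1476|/2 = 50.0738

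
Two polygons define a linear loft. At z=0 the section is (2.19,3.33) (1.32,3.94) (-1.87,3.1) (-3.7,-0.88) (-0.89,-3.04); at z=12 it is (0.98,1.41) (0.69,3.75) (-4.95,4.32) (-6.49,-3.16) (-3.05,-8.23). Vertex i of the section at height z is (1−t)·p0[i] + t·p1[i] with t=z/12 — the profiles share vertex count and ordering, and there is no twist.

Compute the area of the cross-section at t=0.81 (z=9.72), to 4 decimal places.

Area at t=0.81: 49.6508

Cross-section at t=0.81: each vertex is (1-t)·p0[i] + t·p1[i].
  v1: (1-0.81)·(2.19,3.33) + 0.81·(0.98,1.41) = (1.2099,1.7748)
  v2: (1-0.81)·(1.32,3.94) + 0.81·(0.69,3.75) = (0.8097,3.7861)
  v3: (1-0.81)·(-1.87,3.1) + 0.81·(-4.95,4.32) = (-4.3648,4.0882)
  v4: (1-0.81)·(-3.7,-0.88) + 0.81·(-6.49,-3.16) = (-5.9599,-2.7268)
  v5: (1-0.81)·(-0.89,-3.04) + 0.81·(-3.05,-8.23) = (-2.6396,-7.2439)
Shoelace sum Σ(x_i·y_{i+1} − x_{i+1}·y_i):
  i=1: 1.2099·3.7861 − 0.8097·1.7748 = +3.1437 (running +3.1437)
  i=2: 0.8097·4.0882 − -4.3648·3.7861 = +19.8358 (running +22.9795)
  i=3: -4.3648·-2.7268 − -5.9599·4.0882 = +36.2672 (running +59.2467)
  i=4: -5.9599·-7.2439 − -2.6396·-2.7268 = +35.9753 (running +95.2220)
  i=5: -2.6396·1.7748 − 1.2099·-7.2439 = +4.0796 (running +99.3016)
Area = |Σ|/2 = |99.3016|/2 = 49.6508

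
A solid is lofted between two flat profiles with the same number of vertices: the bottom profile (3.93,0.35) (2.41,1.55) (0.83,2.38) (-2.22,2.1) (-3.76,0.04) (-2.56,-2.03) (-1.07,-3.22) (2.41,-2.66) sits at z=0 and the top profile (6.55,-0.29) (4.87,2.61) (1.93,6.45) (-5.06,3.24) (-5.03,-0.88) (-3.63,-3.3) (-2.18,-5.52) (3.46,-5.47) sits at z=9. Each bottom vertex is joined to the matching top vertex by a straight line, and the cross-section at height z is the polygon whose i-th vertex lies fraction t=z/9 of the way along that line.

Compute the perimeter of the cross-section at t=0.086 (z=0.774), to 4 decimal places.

Perimeter at t=0.086: 21.8188

Cross-section at t=0.086: each vertex is (1-t)·p0[i] + t·p1[i].
  v1: (1-0.086)·(3.93,0.35) + 0.086·(6.55,-0.29) = (4.1553,0.2950)
  v2: (1-0.086)·(2.41,1.55) + 0.086·(4.87,2.61) = (2.6216,1.6412)
  v3: (1-0.086)·(0.83,2.38) + 0.086·(1.93,6.45) = (0.9246,2.7300)
  v4: (1-0.086)·(-2.22,2.1) + 0.086·(-5.06,3.24) = (-2.4642,2.1980)
  v5: (1-0.086)·(-3.76,0.04) + 0.086·(-5.03,-0.88) = (-3.8692,-0.0391)
  v6: (1-0.086)·(-2.56,-2.03) + 0.086·(-3.63,-3.3) = (-2.6520,-2.1392)
  v7: (1-0.086)·(-1.07,-3.22) + 0.086·(-2.18,-5.52) = (-1.1655,-3.4178)
  v8: (1-0.086)·(2.41,-2.66) + 0.086·(3.46,-5.47) = (2.5003,-2.9017)
Perimeter = Σ |v_{i+1} − v_i|:
  edge 1→2: √(-1.5338² + 1.3462²) = 2.0408 (running 2.0408)
  edge 2→3: √(-1.6970² + 1.0889²) = 2.0163 (running 4.0570)
  edge 3→4: √(-3.3888² + -0.5320²) = 3.4303 (running 7.4874)
  edge 4→5: √(-1.4050² + -2.2372²) = 2.6418 (running 10.1291)
  edge 5→6: √(1.2172² + -2.1001²) = 2.4273 (running 12.5564)
  edge 6→7: √(1.4866² + -1.2786²) = 1.9608 (running 14.5172)
  edge 7→8: √(3.6658² + 0.5161²) = 3.7019 (running 18.2191)
  edge 8→1: √(1.6550² + 3.1966²) = 3.5996 (running 21.8188)
Perimeter = 21.8188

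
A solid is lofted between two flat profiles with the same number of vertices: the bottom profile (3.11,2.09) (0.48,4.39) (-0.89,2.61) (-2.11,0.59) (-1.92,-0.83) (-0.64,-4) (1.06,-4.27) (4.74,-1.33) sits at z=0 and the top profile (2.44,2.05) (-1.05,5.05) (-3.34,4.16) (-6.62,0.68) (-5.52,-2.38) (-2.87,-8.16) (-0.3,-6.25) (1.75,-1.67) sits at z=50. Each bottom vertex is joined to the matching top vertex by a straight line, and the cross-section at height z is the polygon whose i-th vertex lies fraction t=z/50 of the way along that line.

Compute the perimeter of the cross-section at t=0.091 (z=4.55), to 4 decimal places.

Perimeter at t=0.091: 23.8819

Cross-section at t=0.091: each vertex is (1-t)·p0[i] + t·p1[i].
  v1: (1-0.091)·(3.11,2.09) + 0.091·(2.44,2.05) = (3.0490,2.0864)
  v2: (1-0.091)·(0.48,4.39) + 0.091·(-1.05,5.05) = (0.3408,4.4501)
  v3: (1-0.091)·(-0.89,2.61) + 0.091·(-3.34,4.16) = (-1.1130,2.7511)
  v4: (1-0.091)·(-2.11,0.59) + 0.091·(-6.62,0.68) = (-2.5204,0.5982)
  v5: (1-0.091)·(-1.92,-0.83) + 0.091·(-5.52,-2.38) = (-2.2476,-0.9710)
  v6: (1-0.091)·(-0.64,-4) + 0.091·(-2.87,-8.16) = (-0.8429,-4.3786)
  v7: (1-0.091)·(1.06,-4.27) + 0.091·(-0.3,-6.25) = (0.9362,-4.4502)
  v8: (1-0.091)·(4.74,-1.33) + 0.091·(1.75,-1.67) = (4.4679,-1.3609)
Perimeter = Σ |v_{i+1} − v_i|:
  edge 1→2: √(-2.7083² + 2.3637²) = 3.5947 (running 3.5947)
  edge 2→3: √(-1.4537² + -1.6990²) = 2.2361 (running 5.8307)
  edge 3→4: √(-1.4075² + -2.1529²) = 2.5721 (running 8.4028)
  edge 4→5: √(0.2728² + -1.5692²) = 1.5928 (running 9.9956)
  edge 5→6: √(1.4047² + -3.4075²) = 3.6857 (running 13.6813)
  edge 6→7: √(1.7792² + -0.0716²) = 1.7806 (running 15.4619)
  edge 7→8: √(3.5317² + 3.0892²) = 4.6921 (running 20.1540)
  edge 8→1: √(-1.4189² + 3.4473²) = 3.7279 (running 23.8819)
Perimeter = 23.8819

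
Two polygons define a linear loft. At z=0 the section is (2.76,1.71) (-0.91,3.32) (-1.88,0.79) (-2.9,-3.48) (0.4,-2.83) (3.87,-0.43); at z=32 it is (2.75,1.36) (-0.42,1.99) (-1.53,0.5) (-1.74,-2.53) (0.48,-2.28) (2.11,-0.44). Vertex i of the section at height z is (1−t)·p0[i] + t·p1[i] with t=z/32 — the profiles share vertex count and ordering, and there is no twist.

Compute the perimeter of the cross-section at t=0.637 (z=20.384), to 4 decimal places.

Perimeter at t=0.637: 16.7970

Cross-section at t=0.637: each vertex is (1-t)·p0[i] + t·p1[i].
  v1: (1-0.637)·(2.76,1.71) + 0.637·(2.75,1.36) = (2.7536,1.4870)
  v2: (1-0.637)·(-0.91,3.32) + 0.637·(-0.42,1.99) = (-0.5979,2.4728)
  v3: (1-0.637)·(-1.88,0.79) + 0.637·(-1.53,0.5) = (-1.6570,0.6053)
  v4: (1-0.637)·(-2.9,-3.48) + 0.637·(-1.74,-2.53) = (-2.1611,-2.8748)
  v5: (1-0.637)·(0.4,-2.83) + 0.637·(0.48,-2.28) = (0.4510,-2.4796)
  v6: (1-0.637)·(3.87,-0.43) + 0.637·(2.11,-0.44) = (2.7489,-0.4364)
Perimeter = Σ |v_{i+1} − v_i|:
  edge 1→2: √(-3.3515² + 0.9857²) = 3.4935 (running 3.4935)
  edge 2→3: √(-1.0592² + -1.8675²) = 2.1470 (running 5.6404)
  edge 3→4: √(-0.5040² + -3.4801²) = 3.5164 (running 9.1569)
  edge 4→5: √(2.6120² + 0.3952²) = 2.6418 (running 11.7986)
  edge 5→6: √(2.2979² + 2.0433²) = 3.0750 (running 14.8736)
  edge 6→1: √(0.0048² + 1.9234²) = 1.9234 (running 16.7970)
Perimeter = 16.7970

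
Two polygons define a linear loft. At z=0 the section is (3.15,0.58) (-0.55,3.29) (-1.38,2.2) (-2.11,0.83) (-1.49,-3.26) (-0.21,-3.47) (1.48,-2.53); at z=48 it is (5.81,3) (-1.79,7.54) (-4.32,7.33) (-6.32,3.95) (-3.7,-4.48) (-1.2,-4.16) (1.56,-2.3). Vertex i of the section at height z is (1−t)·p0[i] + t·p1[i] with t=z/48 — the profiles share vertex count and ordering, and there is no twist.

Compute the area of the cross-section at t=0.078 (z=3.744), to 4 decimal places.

Cross-section at t=0.078: each vertex is (1-t)·p0[i] + t·p1[i].
  v1: (1-0.078)·(3.15,0.58) + 0.078·(5.81,3) = (3.3575,0.7688)
  v2: (1-0.078)·(-0.55,3.29) + 0.078·(-1.79,7.54) = (-0.6467,3.6215)
  v3: (1-0.078)·(-1.38,2.2) + 0.078·(-4.32,7.33) = (-1.6093,2.6001)
  v4: (1-0.078)·(-2.11,0.83) + 0.078·(-6.32,3.95) = (-2.4384,1.0734)
  v5: (1-0.078)·(-1.49,-3.26) + 0.078·(-3.7,-4.48) = (-1.6624,-3.3552)
  v6: (1-0.078)·(-0.21,-3.47) + 0.078·(-1.2,-4.16) = (-0.2872,-3.5238)
  v7: (1-0.078)·(1.48,-2.53) + 0.078·(1.56,-2.3) = (1.4862,-2.5121)
Shoelace sum Σ(x_i·y_{i+1} − x_{i+1}·y_i):
  i=1: 3.3575·3.6215 − -0.6467·0.7688 = +12.6563 (running +12.6563)
  i=2: -0.6467·2.6001 − -1.6093·3.6215 = +4.1466 (running +16.8029)
  i=3: -1.6093·1.0734 − -2.4384·2.6001 = +4.6127 (running +21.4156)
  i=4: -2.4384·-3.3552 − -1.6624·1.0734 = +9.9655 (running +31.3811)
  i=5: -1.6624·-3.5238 − -0.2872·-3.3552 = +4.8943 (running +36.2754)
  i=6: -0.2872·-2.5121 − 1.4862·-3.5238 = +5.9588 (running +42.2341)
  i=7: 1.4862·0.7688 − 3.3575·-2.5121 = +9.5768 (running +51.8109)
Area = |Σ|/2 = |51.8109|/2 = 25.9054

Area at t=0.078: 25.9054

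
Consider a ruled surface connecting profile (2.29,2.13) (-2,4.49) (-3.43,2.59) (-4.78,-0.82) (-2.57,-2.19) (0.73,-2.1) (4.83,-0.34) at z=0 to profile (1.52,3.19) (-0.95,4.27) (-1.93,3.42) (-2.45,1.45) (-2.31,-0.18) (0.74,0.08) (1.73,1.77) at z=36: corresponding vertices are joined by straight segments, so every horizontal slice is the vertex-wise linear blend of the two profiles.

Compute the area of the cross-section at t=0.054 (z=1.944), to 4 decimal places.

Cross-section at t=0.054: each vertex is (1-t)·p0[i] + t·p1[i].
  v1: (1-0.054)·(2.29,2.13) + 0.054·(1.52,3.19) = (2.2484,2.1872)
  v2: (1-0.054)·(-2,4.49) + 0.054·(-0.95,4.27) = (-1.9433,4.4781)
  v3: (1-0.054)·(-3.43,2.59) + 0.054·(-1.93,3.42) = (-3.3490,2.6348)
  v4: (1-0.054)·(-4.78,-0.82) + 0.054·(-2.45,1.45) = (-4.6542,-0.6974)
  v5: (1-0.054)·(-2.57,-2.19) + 0.054·(-2.31,-0.18) = (-2.5560,-2.0815)
  v6: (1-0.054)·(0.73,-2.1) + 0.054·(0.74,0.08) = (0.7305,-1.9823)
  v7: (1-0.054)·(4.83,-0.34) + 0.054·(1.73,1.77) = (4.6626,-0.2261)
Shoelace sum Σ(x_i·y_{i+1} − x_{i+1}·y_i):
  i=1: 2.2484·4.4781 − -1.9433·2.1872 = +14.3192 (running +14.3192)
  i=2: -1.9433·2.6348 − -3.3490·4.4781 = +9.8770 (running +24.1961)
  i=3: -3.3490·-0.6974 − -4.6542·2.6348 = +14.5986 (running +38.7947)
  i=4: -4.6542·-2.0815 − -2.5560·-0.6974 = +7.9049 (running +46.6996)
  i=5: -2.5560·-1.9823 − 0.7305·-2.0815 = +6.5872 (running +53.2869)
  i=6: 0.7305·-0.2261 − 4.6626·-1.9823 = +9.0774 (running +62.3643)
  i=7: 4.6626·2.1872 − 2.2484·-0.2261 = +10.7065 (running +73.0708)
Area = |Σ|/2 = |73.0708|/2 = 36.5354

Area at t=0.054: 36.5354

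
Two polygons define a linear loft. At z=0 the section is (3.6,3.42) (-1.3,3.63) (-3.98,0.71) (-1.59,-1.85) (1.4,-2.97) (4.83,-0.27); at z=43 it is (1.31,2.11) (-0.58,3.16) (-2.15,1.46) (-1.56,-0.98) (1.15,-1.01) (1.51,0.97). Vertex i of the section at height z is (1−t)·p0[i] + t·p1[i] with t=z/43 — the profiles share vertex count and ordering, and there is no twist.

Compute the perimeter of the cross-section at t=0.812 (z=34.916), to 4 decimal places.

Perimeter at t=0.812: 14.6216

Cross-section at t=0.812: each vertex is (1-t)·p0[i] + t·p1[i].
  v1: (1-0.812)·(3.6,3.42) + 0.812·(1.31,2.11) = (1.7405,2.3563)
  v2: (1-0.812)·(-1.3,3.63) + 0.812·(-0.58,3.16) = (-0.7154,3.2484)
  v3: (1-0.812)·(-3.98,0.71) + 0.812·(-2.15,1.46) = (-2.4940,1.3190)
  v4: (1-0.812)·(-1.59,-1.85) + 0.812·(-1.56,-0.98) = (-1.5656,-1.1436)
  v5: (1-0.812)·(1.4,-2.97) + 0.812·(1.15,-1.01) = (1.1970,-1.3785)
  v6: (1-0.812)·(4.83,-0.27) + 0.812·(1.51,0.97) = (2.1342,0.7369)
Perimeter = Σ |v_{i+1} − v_i|:
  edge 1→2: √(-2.4559² + 0.8921²) = 2.6129 (running 2.6129)
  edge 2→3: √(-1.7787² + -1.9294²) = 2.6241 (running 5.2370)
  edge 3→4: √(0.9284² + -2.4626²) = 2.6318 (running 7.8688)
  edge 4→5: √(2.7626² + -0.2349²) = 2.7726 (running 10.6414)
  edge 5→6: √(0.9372² + 2.1154²) = 2.3137 (running 12.9550)
  edge 6→1: √(-0.3936² + 1.6194²) = 1.6666 (running 14.6216)
Perimeter = 14.6216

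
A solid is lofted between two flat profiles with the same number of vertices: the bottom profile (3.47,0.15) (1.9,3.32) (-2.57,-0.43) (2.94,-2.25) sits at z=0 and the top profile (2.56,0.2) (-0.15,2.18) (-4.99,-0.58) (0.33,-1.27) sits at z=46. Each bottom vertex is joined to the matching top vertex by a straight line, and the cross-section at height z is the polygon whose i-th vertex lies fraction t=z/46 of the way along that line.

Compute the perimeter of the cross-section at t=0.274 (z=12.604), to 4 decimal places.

Cross-section at t=0.274: each vertex is (1-t)·p0[i] + t·p1[i].
  v1: (1-0.274)·(3.47,0.15) + 0.274·(2.56,0.2) = (3.2207,0.1637)
  v2: (1-0.274)·(1.9,3.32) + 0.274·(-0.15,2.18) = (1.3383,3.0076)
  v3: (1-0.274)·(-2.57,-0.43) + 0.274·(-4.99,-0.58) = (-3.2331,-0.4711)
  v4: (1-0.274)·(2.94,-2.25) + 0.274·(0.33,-1.27) = (2.2249,-1.9815)
Perimeter = Σ |v_{i+1} − v_i|:
  edge 1→2: √(-1.8824² + 2.8439²) = 3.4105 (running 3.4105)
  edge 2→3: √(-4.5714² + -3.4787²) = 5.7445 (running 9.1550)
  edge 3→4: √(5.4579² + -1.5104²) = 5.6631 (running 14.8180)
  edge 4→1: √(0.9958² + 2.1452²) = 2.3650 (running 17.1831)
Perimeter = 17.1831

Perimeter at t=0.274: 17.1831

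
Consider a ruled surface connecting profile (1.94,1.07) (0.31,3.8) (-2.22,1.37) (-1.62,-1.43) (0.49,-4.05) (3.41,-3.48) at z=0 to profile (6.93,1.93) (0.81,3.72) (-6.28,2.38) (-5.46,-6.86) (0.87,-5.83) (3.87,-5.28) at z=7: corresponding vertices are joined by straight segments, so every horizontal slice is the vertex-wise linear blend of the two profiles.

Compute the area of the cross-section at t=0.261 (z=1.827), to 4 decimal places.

Cross-section at t=0.261: each vertex is (1-t)·p0[i] + t·p1[i].
  v1: (1-0.261)·(1.94,1.07) + 0.261·(6.93,1.93) = (3.2424,1.2945)
  v2: (1-0.261)·(0.31,3.8) + 0.261·(0.81,3.72) = (0.4405,3.7791)
  v3: (1-0.261)·(-2.22,1.37) + 0.261·(-6.28,2.38) = (-3.2797,1.6336)
  v4: (1-0.261)·(-1.62,-1.43) + 0.261·(-5.46,-6.86) = (-2.6222,-2.8472)
  v5: (1-0.261)·(0.49,-4.05) + 0.261·(0.87,-5.83) = (0.5892,-4.5146)
  v6: (1-0.261)·(3.41,-3.48) + 0.261·(3.87,-5.28) = (3.5301,-3.9498)
Shoelace sum Σ(x_i·y_{i+1} − x_{i+1}·y_i):
  i=1: 3.2424·3.7791 − 0.4405·1.2945 = +11.6832 (running +11.6832)
  i=2: 0.4405·1.6336 − -3.2797·3.7791 = +13.1138 (running +24.7970)
  i=3: -3.2797·-2.8472 − -2.6222·1.6336 = +13.6217 (running +38.4187)
  i=4: -2.6222·-4.5146 − 0.5892·-2.8472 = +13.5158 (running +51.9345)
  i=5: 0.5892·-3.9498 − 3.5301·-4.5146 = +13.6096 (running +65.5441)
  i=6: 3.5301·1.2945 − 3.2424·-3.9498 = +17.3763 (running +82.9204)
Area = |Σ|/2 = |82.9204|/2 = 41.4602

Area at t=0.261: 41.4602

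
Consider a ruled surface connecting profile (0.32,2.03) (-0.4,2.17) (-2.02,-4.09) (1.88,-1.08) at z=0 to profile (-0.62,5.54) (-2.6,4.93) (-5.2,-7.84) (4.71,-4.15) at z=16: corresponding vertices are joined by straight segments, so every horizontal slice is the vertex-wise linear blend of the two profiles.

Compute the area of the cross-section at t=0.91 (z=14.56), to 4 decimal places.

Area at t=0.91: 62.3643

Cross-section at t=0.91: each vertex is (1-t)·p0[i] + t·p1[i].
  v1: (1-0.91)·(0.32,2.03) + 0.91·(-0.62,5.54) = (-0.5354,5.2241)
  v2: (1-0.91)·(-0.4,2.17) + 0.91·(-2.6,4.93) = (-2.4020,4.6816)
  v3: (1-0.91)·(-2.02,-4.09) + 0.91·(-5.2,-7.84) = (-4.9138,-7.5025)
  v4: (1-0.91)·(1.88,-1.08) + 0.91·(4.71,-4.15) = (4.4553,-3.8737)
Shoelace sum Σ(x_i·y_{i+1} − x_{i+1}·y_i):
  i=1: -0.5354·4.6816 − -2.4020·5.2241 = +10.0418 (running +10.0418)
  i=2: -2.4020·-7.5025 − -4.9138·4.6816 = +41.0255 (running +51.0672)
  i=3: -4.9138·-3.8737 − 4.4553·-7.5025 = +52.4605 (running +103.5277)
  i=4: 4.4553·5.2241 − -0.5354·-3.8737 = +21.2010 (running +124.7286)
Area = |Σ|/2 = |124.7286|/2 = 62.3643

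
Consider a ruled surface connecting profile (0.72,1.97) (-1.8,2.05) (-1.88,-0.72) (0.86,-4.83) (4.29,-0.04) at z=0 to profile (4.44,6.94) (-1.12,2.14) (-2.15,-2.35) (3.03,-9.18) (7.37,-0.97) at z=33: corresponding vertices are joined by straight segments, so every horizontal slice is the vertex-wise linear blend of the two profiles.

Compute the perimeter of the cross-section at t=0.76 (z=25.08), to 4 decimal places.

Cross-section at t=0.76: each vertex is (1-t)·p0[i] + t·p1[i].
  v1: (1-0.76)·(0.72,1.97) + 0.76·(4.44,6.94) = (3.5472,5.7472)
  v2: (1-0.76)·(-1.8,2.05) + 0.76·(-1.12,2.14) = (-1.2832,2.1184)
  v3: (1-0.76)·(-1.88,-0.72) + 0.76·(-2.15,-2.35) = (-2.0852,-1.9588)
  v4: (1-0.76)·(0.86,-4.83) + 0.76·(3.03,-9.18) = (2.5092,-8.1360)
  v5: (1-0.76)·(4.29,-0.04) + 0.76·(7.37,-0.97) = (6.6308,-0.7468)
Perimeter = Σ |v_{i+1} − v_i|:
  edge 1→2: √(-4.8304² + -3.6288²) = 6.0416 (running 6.0416)
  edge 2→3: √(-0.8020² + -4.0772²) = 4.1553 (running 10.1969)
  edge 3→4: √(4.5944² + -6.1772²) = 7.6985 (running 17.8954)
  edge 4→5: √(4.1216² + 7.3892²) = 8.4610 (running 26.3564)
  edge 5→1: √(-3.0836² + 6.4940²) = 7.1889 (running 33.5453)
Perimeter = 33.5453

Perimeter at t=0.76: 33.5453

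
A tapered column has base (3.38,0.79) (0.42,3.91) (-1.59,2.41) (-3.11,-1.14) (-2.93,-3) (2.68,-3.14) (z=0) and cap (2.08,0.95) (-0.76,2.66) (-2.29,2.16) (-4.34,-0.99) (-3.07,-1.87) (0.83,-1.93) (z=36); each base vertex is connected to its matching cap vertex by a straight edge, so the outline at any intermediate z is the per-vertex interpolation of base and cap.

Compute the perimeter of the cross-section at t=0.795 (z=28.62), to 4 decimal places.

Cross-section at t=0.795: each vertex is (1-t)·p0[i] + t·p1[i].
  v1: (1-0.795)·(3.38,0.79) + 0.795·(2.08,0.95) = (2.3465,0.9172)
  v2: (1-0.795)·(0.42,3.91) + 0.795·(-0.76,2.66) = (-0.5181,2.9162)
  v3: (1-0.795)·(-1.59,2.41) + 0.795·(-2.29,2.16) = (-2.1465,2.2113)
  v4: (1-0.795)·(-3.11,-1.14) + 0.795·(-4.34,-0.99) = (-4.0878,-1.0208)
  v5: (1-0.795)·(-2.93,-3) + 0.795·(-3.07,-1.87) = (-3.0413,-2.1017)
  v6: (1-0.795)·(2.68,-3.14) + 0.795·(0.83,-1.93) = (1.2092,-2.1780)
Perimeter = Σ |v_{i+1} − v_i|:
  edge 1→2: √(-2.8646² + 1.9990²) = 3.4932 (running 3.4932)
  edge 2→3: √(-1.6284² + -0.7050²) = 1.7745 (running 5.2676)
  edge 3→4: √(-1.9413² + -3.2320²) = 3.7702 (running 9.0379)
  edge 4→5: √(1.0465² + -1.0809²) = 1.5045 (running 10.5424)
  edge 5→6: √(4.2506² + -0.0764²) = 4.2512 (running 14.7936)
  edge 6→1: √(1.1372² + 3.0953²) = 3.2976 (running 18.0912)
Perimeter = 18.0912

Perimeter at t=0.795: 18.0912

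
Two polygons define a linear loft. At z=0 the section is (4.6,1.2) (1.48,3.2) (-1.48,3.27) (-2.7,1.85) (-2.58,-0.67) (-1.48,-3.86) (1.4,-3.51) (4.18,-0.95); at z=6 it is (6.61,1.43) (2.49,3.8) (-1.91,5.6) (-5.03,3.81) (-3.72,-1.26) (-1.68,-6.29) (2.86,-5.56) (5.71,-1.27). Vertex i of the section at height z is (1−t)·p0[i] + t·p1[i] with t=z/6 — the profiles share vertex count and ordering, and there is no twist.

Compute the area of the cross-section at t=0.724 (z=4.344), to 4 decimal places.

Cross-section at t=0.724: each vertex is (1-t)·p0[i] + t·p1[i].
  v1: (1-0.724)·(4.6,1.2) + 0.724·(6.61,1.43) = (6.0552,1.3665)
  v2: (1-0.724)·(1.48,3.2) + 0.724·(2.49,3.8) = (2.2112,3.6344)
  v3: (1-0.724)·(-1.48,3.27) + 0.724·(-1.91,5.6) = (-1.7913,4.9569)
  v4: (1-0.724)·(-2.7,1.85) + 0.724·(-5.03,3.81) = (-4.3869,3.2690)
  v5: (1-0.724)·(-2.58,-0.67) + 0.724·(-3.72,-1.26) = (-3.4054,-1.0972)
  v6: (1-0.724)·(-1.48,-3.86) + 0.724·(-1.68,-6.29) = (-1.6248,-5.6193)
  v7: (1-0.724)·(1.4,-3.51) + 0.724·(2.86,-5.56) = (2.4570,-4.9942)
  v8: (1-0.724)·(4.18,-0.95) + 0.724·(5.71,-1.27) = (5.2877,-1.1817)
Shoelace sum Σ(x_i·y_{i+1} − x_{i+1}·y_i):
  i=1: 6.0552·3.6344 − 2.2112·1.3665 = +18.9855 (running +18.9855)
  i=2: 2.2112·4.9569 − -1.7913·3.6344 = +17.4713 (running +36.4568)
  i=3: -1.7913·3.2690 − -4.3869·4.9569 = +15.8897 (running +52.3465)
  i=4: -4.3869·-1.0972 − -3.4054·3.2690 = +15.9454 (running +68.2919)
  i=5: -3.4054·-5.6193 − -1.6248·-1.0972 = +17.3531 (running +85.6450)
  i=6: -1.6248·-4.9942 − 2.4570·-5.6193 = +21.9215 (running +107.5665)
  i=7: 2.4570·-1.1817 − 5.2877·-4.9942 = +23.5045 (running +131.0710)
  i=8: 5.2877·1.3665 − 6.0552·-1.1817 = +14.3811 (running +145.4521)
Area = |Σ|/2 = |145.4521|/2 = 72.7261

Area at t=0.724: 72.7261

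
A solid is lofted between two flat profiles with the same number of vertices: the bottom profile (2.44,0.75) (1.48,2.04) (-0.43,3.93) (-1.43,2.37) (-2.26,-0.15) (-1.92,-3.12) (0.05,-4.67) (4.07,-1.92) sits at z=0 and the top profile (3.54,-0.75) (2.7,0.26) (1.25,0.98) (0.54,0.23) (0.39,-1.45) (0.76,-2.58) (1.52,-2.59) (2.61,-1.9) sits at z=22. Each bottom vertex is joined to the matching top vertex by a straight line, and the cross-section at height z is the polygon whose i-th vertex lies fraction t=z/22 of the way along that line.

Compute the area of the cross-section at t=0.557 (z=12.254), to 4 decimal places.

Cross-section at t=0.557: each vertex is (1-t)·p0[i] + t·p1[i].
  v1: (1-0.557)·(2.44,0.75) + 0.557·(3.54,-0.75) = (3.0527,-0.0855)
  v2: (1-0.557)·(1.48,2.04) + 0.557·(2.7,0.26) = (2.1595,1.0485)
  v3: (1-0.557)·(-0.43,3.93) + 0.557·(1.25,0.98) = (0.5058,2.2868)
  v4: (1-0.557)·(-1.43,2.37) + 0.557·(0.54,0.23) = (-0.3327,1.1780)
  v5: (1-0.557)·(-2.26,-0.15) + 0.557·(0.39,-1.45) = (-0.7839,-0.8741)
  v6: (1-0.557)·(-1.92,-3.12) + 0.557·(0.76,-2.58) = (-0.4272,-2.8192)
  v7: (1-0.557)·(0.05,-4.67) + 0.557·(1.52,-2.59) = (0.8688,-3.5114)
  v8: (1-0.557)·(4.07,-1.92) + 0.557·(2.61,-1.9) = (3.2568,-1.9089)
Shoelace sum Σ(x_i·y_{i+1} − x_{i+1}·y_i):
  i=1: 3.0527·1.0485 − 2.1595·-0.0855 = +3.3855 (running +3.3855)
  i=2: 2.1595·2.2868 − 0.5058·1.0485 = +4.4082 (running +7.7938)
  i=3: 0.5058·1.1780 − -0.3327·2.2868 = +1.3567 (running +9.1504)
  i=4: -0.3327·-0.8741 − -0.7839·1.1780 = +1.2143 (running +10.3647)
  i=5: -0.7839·-2.8192 − -0.4272·-0.8741 = +1.8367 (running +12.2014)
  i=6: -0.4272·-3.5114 − 0.8688·-2.8192 = +3.9495 (running +16.1510)
  i=7: 0.8688·-1.9089 − 3.2568·-3.5114 = +9.7776 (running +25.9285)
  i=8: 3.2568·-0.0855 − 3.0527·-1.9089 = +5.5487 (running +31.4773)
Area = |Σ|/2 = |31.4773|/2 = 15.7386

Area at t=0.557: 15.7386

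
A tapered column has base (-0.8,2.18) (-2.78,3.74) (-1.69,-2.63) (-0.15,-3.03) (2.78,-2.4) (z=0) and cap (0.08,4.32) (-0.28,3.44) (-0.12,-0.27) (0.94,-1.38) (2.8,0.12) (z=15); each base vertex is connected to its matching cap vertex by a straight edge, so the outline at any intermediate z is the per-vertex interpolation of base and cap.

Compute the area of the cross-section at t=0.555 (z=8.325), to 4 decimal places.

Cross-section at t=0.555: each vertex is (1-t)·p0[i] + t·p1[i].
  v1: (1-0.555)·(-0.8,2.18) + 0.555·(0.08,4.32) = (-0.3116,3.3677)
  v2: (1-0.555)·(-2.78,3.74) + 0.555·(-0.28,3.44) = (-1.3925,3.5735)
  v3: (1-0.555)·(-1.69,-2.63) + 0.555·(-0.12,-0.27) = (-0.8186,-1.3202)
  v4: (1-0.555)·(-0.15,-3.03) + 0.555·(0.94,-1.38) = (0.4550,-2.1142)
  v5: (1-0.555)·(2.78,-2.4) + 0.555·(2.8,0.12) = (2.7911,-1.0014)
Shoelace sum Σ(x_i·y_{i+1} − x_{i+1}·y_i):
  i=1: -0.3116·3.5735 − -1.3925·3.3677 = +3.5760 (running +3.5760)
  i=2: -1.3925·-1.3202 − -0.8186·3.5735 = +4.7638 (running +8.3398)
  i=3: -0.8186·-2.1142 − 0.4550·-1.3202 = +2.3315 (running +10.6713)
  i=4: 0.4550·-1.0014 − 2.7911·-2.1142 = +5.4455 (running +16.1168)
  i=5: 2.7911·3.3677 − -0.3116·-1.0014 = +9.0876 (running +25.2043)
Area = |Σ|/2 = |25.2043|/2 = 12.6022

Area at t=0.555: 12.6022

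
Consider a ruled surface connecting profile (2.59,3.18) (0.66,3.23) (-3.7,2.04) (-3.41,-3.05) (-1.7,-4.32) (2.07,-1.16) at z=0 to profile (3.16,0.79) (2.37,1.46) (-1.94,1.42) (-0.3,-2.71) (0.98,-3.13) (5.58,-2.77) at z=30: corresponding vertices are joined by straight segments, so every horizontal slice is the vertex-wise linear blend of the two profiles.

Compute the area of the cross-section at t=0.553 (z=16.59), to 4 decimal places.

Area at t=0.553: 28.6015

Cross-section at t=0.553: each vertex is (1-t)·p0[i] + t·p1[i].
  v1: (1-0.553)·(2.59,3.18) + 0.553·(3.16,0.79) = (2.9052,1.8583)
  v2: (1-0.553)·(0.66,3.23) + 0.553·(2.37,1.46) = (1.6056,2.2512)
  v3: (1-0.553)·(-3.7,2.04) + 0.553·(-1.94,1.42) = (-2.7267,1.6971)
  v4: (1-0.553)·(-3.41,-3.05) + 0.553·(-0.3,-2.71) = (-1.6902,-2.8620)
  v5: (1-0.553)·(-1.7,-4.32) + 0.553·(0.98,-3.13) = (-0.2180,-3.6619)
  v6: (1-0.553)·(2.07,-1.16) + 0.553·(5.58,-2.77) = (4.0110,-2.0503)
Shoelace sum Σ(x_i·y_{i+1} − x_{i+1}·y_i):
  i=1: 2.9052·2.2512 − 1.6056·1.8583 = +3.5564 (running +3.5564)
  i=2: 1.6056·1.6971 − -2.7267·2.2512 = +8.8633 (running +12.4197)
  i=3: -2.7267·-2.8620 − -1.6902·1.6971 = +10.6723 (running +23.0920)
  i=4: -1.6902·-3.6619 − -0.2180·-2.8620 = +5.5655 (running +28.6575)
  i=5: -0.2180·-2.0503 − 4.0110·-3.6619 = +15.1350 (running +43.7925)
  i=6: 4.0110·1.8583 − 2.9052·-2.0503 = +13.4105 (running +57.2030)
Area = |Σ|/2 = |57.2030|/2 = 28.6015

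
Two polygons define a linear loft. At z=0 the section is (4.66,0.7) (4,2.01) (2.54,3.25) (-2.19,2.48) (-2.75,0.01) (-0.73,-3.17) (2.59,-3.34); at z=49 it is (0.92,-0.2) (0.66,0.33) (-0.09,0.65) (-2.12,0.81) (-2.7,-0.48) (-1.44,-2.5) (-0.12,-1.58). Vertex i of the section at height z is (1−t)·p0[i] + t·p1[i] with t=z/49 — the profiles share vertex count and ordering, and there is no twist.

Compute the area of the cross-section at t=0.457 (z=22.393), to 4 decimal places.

Area at t=0.457: 20.1405

Cross-section at t=0.457: each vertex is (1-t)·p0[i] + t·p1[i].
  v1: (1-0.457)·(4.66,0.7) + 0.457·(0.92,-0.2) = (2.9508,0.2887)
  v2: (1-0.457)·(4,2.01) + 0.457·(0.66,0.33) = (2.4736,1.2422)
  v3: (1-0.457)·(2.54,3.25) + 0.457·(-0.09,0.65) = (1.3381,2.0618)
  v4: (1-0.457)·(-2.19,2.48) + 0.457·(-2.12,0.81) = (-2.1580,1.7168)
  v5: (1-0.457)·(-2.75,0.01) + 0.457·(-2.7,-0.48) = (-2.7271,-0.2139)
  v6: (1-0.457)·(-0.73,-3.17) + 0.457·(-1.44,-2.5) = (-1.0545,-2.8638)
  v7: (1-0.457)·(2.59,-3.34) + 0.457·(-0.12,-1.58) = (1.3515,-2.5357)
Shoelace sum Σ(x_i·y_{i+1} − x_{i+1}·y_i):
  i=1: 2.9508·1.2422 − 2.4736·0.2887 = +2.9515 (running +2.9515)
  i=2: 2.4736·2.0618 − 1.3381·1.2422 = +3.4379 (running +6.3894)
  i=3: 1.3381·1.7168 − -2.1580·2.0618 = +6.7466 (running +13.1360)
  i=4: -2.1580·-0.2139 − -2.7271·1.7168 = +5.1437 (running +18.2797)
  i=5: -2.7271·-2.8638 − -1.0545·-0.2139 = +7.5845 (running +25.8641)
  i=6: -1.0545·-2.5357 − 1.3515·-2.8638 = +6.5443 (running +32.4084)
  i=7: 1.3515·0.2887 − 2.9508·-2.5357 = +7.8725 (running +40.2810)
Area = |Σ|/2 = |40.2810|/2 = 20.1405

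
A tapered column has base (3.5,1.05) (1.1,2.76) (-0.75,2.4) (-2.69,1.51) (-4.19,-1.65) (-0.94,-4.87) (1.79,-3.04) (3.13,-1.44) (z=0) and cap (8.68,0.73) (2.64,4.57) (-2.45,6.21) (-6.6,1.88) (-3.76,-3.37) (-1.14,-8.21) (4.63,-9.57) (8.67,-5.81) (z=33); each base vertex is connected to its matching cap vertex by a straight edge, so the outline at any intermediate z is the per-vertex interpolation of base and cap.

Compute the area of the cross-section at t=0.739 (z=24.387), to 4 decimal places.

Area at t=0.739: 118.9579

Cross-section at t=0.739: each vertex is (1-t)·p0[i] + t·p1[i].
  v1: (1-0.739)·(3.5,1.05) + 0.739·(8.68,0.73) = (7.3280,0.8135)
  v2: (1-0.739)·(1.1,2.76) + 0.739·(2.64,4.57) = (2.2381,4.0976)
  v3: (1-0.739)·(-0.75,2.4) + 0.739·(-2.45,6.21) = (-2.0063,5.2156)
  v4: (1-0.739)·(-2.69,1.51) + 0.739·(-6.6,1.88) = (-5.5795,1.7834)
  v5: (1-0.739)·(-4.19,-1.65) + 0.739·(-3.76,-3.37) = (-3.8722,-2.9211)
  v6: (1-0.739)·(-0.94,-4.87) + 0.739·(-1.14,-8.21) = (-1.0878,-7.3383)
  v7: (1-0.739)·(1.79,-3.04) + 0.739·(4.63,-9.57) = (3.8888,-7.8657)
  v8: (1-0.739)·(3.13,-1.44) + 0.739·(8.67,-5.81) = (7.2241,-4.6694)
Shoelace sum Σ(x_i·y_{i+1} − x_{i+1}·y_i):
  i=1: 7.3280·4.0976 − 2.2381·0.8135 = +28.2065 (running +28.2065)
  i=2: 2.2381·5.2156 − -2.0063·4.0976 = +19.8938 (running +48.1003)
  i=3: -2.0063·1.7834 − -5.5795·5.2156 = +25.5222 (running +73.6225)
  i=4: -5.5795·-2.9211 − -3.8722·1.7834 = +23.2040 (running +96.8265)
  i=5: -3.8722·-7.3383 − -1.0878·-2.9211 = +25.2379 (running +122.0644)
  i=6: -1.0878·-7.8657 − 3.8888·-7.3383 = +37.0930 (running +159.1574)
  i=7: 3.8888·-4.6694 − 7.2241·-7.8657 = +38.6638 (running +197.8212)
  i=8: 7.2241·0.8135 − 7.3280·-4.6694 = +40.0946 (running +237.9158)
Area = |Σ|/2 = |237.9158|/2 = 118.9579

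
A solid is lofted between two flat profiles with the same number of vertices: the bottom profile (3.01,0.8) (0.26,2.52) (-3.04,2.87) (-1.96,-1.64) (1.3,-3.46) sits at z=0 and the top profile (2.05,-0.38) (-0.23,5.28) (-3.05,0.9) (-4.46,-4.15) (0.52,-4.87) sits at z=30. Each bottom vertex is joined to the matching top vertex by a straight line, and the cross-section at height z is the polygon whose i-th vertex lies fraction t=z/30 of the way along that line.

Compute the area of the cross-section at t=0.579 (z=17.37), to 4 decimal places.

Area at t=0.579: 32.8576

Cross-section at t=0.579: each vertex is (1-t)·p0[i] + t·p1[i].
  v1: (1-0.579)·(3.01,0.8) + 0.579·(2.05,-0.38) = (2.4542,0.1168)
  v2: (1-0.579)·(0.26,2.52) + 0.579·(-0.23,5.28) = (-0.0237,4.1180)
  v3: (1-0.579)·(-3.04,2.87) + 0.579·(-3.05,0.9) = (-3.0458,1.7294)
  v4: (1-0.579)·(-1.96,-1.64) + 0.579·(-4.46,-4.15) = (-3.4075,-3.0933)
  v5: (1-0.579)·(1.3,-3.46) + 0.579·(0.52,-4.87) = (0.8484,-4.2764)
Shoelace sum Σ(x_i·y_{i+1} − x_{i+1}·y_i):
  i=1: 2.4542·4.1180 − -0.0237·0.1168 = +10.1091 (running +10.1091)
  i=2: -0.0237·1.7294 − -3.0458·4.1180 = +12.5017 (running +22.6108)
  i=3: -3.0458·-3.0933 − -3.4075·1.7294 = +15.3143 (running +37.9251)
  i=4: -3.4075·-4.2764 − 0.8484·-3.0933 = +17.1961 (running +55.1212)
  i=5: 0.8484·0.1168 − 2.4542·-4.2764 = +10.5940 (running +65.7152)
Area = |Σ|/2 = |65.7152|/2 = 32.8576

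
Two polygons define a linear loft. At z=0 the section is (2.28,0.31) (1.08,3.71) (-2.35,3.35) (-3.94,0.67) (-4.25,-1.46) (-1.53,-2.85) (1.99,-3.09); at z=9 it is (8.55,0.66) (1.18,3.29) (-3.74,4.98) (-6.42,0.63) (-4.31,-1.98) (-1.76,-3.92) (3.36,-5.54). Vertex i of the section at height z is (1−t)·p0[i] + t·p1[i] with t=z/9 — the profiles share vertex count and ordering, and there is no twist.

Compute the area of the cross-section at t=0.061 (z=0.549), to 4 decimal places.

Cross-section at t=0.061: each vertex is (1-t)·p0[i] + t·p1[i].
  v1: (1-0.061)·(2.28,0.31) + 0.061·(8.55,0.66) = (2.6625,0.3314)
  v2: (1-0.061)·(1.08,3.71) + 0.061·(1.18,3.29) = (1.0861,3.6844)
  v3: (1-0.061)·(-2.35,3.35) + 0.061·(-3.74,4.98) = (-2.4348,3.4494)
  v4: (1-0.061)·(-3.94,0.67) + 0.061·(-6.42,0.63) = (-4.0913,0.6676)
  v5: (1-0.061)·(-4.25,-1.46) + 0.061·(-4.31,-1.98) = (-4.2537,-1.4917)
  v6: (1-0.061)·(-1.53,-2.85) + 0.061·(-1.76,-3.92) = (-1.5440,-2.9153)
  v7: (1-0.061)·(1.99,-3.09) + 0.061·(3.36,-5.54) = (2.0736,-3.2395)
Shoelace sum Σ(x_i·y_{i+1} − x_{i+1}·y_i):
  i=1: 2.6625·3.6844 − 1.0861·0.3314 = +9.4497 (running +9.4497)
  i=2: 1.0861·3.4494 − -2.4348·3.6844 = +12.7171 (running +22.1668)
  i=3: -2.4348·0.6676 − -4.0913·3.4494 = +12.4872 (running +34.6540)
  i=4: -4.0913·-1.4917 − -4.2537·0.6676 = +8.9426 (running +43.5966)
  i=5: -4.2537·-2.9153 − -1.5440·-1.4917 = +10.0973 (running +53.6939)
  i=6: -1.5440·-3.2395 − 2.0736·-2.9153 = +11.0468 (running +64.7408)
  i=7: 2.0736·0.3314 − 2.6625·-3.2395 = +9.3120 (running +74.0528)
Area = |Σ|/2 = |74.0528|/2 = 37.0264

Area at t=0.061: 37.0264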